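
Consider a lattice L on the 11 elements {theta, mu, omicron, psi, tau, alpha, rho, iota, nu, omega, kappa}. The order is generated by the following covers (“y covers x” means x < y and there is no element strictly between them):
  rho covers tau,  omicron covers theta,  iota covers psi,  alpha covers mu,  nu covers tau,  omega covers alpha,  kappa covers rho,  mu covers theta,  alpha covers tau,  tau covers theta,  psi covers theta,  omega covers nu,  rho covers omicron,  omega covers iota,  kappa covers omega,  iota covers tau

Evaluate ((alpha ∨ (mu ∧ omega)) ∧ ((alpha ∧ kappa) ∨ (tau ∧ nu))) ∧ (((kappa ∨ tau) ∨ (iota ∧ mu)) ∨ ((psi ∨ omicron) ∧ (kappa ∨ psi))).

mu ∧ omega = mu
alpha ∨ mu = alpha
alpha ∧ kappa = alpha
tau ∧ nu = tau
alpha ∨ tau = alpha
alpha ∧ alpha = alpha
kappa ∨ tau = kappa
iota ∧ mu = theta
kappa ∨ theta = kappa
psi ∨ omicron = kappa
kappa ∨ psi = kappa
kappa ∧ kappa = kappa
kappa ∨ kappa = kappa
alpha ∧ kappa = alpha

alpha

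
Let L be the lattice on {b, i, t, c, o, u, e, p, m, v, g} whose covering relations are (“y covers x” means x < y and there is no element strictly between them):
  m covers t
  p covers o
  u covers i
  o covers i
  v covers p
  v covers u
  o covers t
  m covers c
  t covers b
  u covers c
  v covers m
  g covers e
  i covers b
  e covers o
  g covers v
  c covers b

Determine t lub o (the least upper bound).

o

Common upper bounds of {t, o}: e, g, o, p, v.
The least among these is o.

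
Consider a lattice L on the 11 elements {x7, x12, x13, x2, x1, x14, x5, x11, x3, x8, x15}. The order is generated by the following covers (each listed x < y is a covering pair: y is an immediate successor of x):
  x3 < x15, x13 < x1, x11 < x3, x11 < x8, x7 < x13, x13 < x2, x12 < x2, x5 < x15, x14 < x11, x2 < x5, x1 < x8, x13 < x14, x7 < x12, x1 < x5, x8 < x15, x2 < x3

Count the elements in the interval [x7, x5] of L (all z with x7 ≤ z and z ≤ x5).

The interval [x7, x5] = {x1, x12, x13, x2, x5, x7}, which has 6 elements.

6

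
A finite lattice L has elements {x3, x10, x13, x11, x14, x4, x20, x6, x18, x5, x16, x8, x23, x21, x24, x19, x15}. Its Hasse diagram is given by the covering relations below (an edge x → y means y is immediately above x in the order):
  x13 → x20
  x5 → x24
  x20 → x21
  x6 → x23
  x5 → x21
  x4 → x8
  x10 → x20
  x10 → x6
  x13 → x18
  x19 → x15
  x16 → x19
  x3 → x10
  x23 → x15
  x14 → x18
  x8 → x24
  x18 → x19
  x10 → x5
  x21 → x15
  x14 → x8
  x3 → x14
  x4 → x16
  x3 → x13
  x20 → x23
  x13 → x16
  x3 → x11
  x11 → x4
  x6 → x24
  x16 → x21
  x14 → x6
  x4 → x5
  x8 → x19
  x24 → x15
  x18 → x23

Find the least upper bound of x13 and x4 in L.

x16

Common upper bounds of {x13, x4}: x15, x16, x19, x21.
The least among these is x16.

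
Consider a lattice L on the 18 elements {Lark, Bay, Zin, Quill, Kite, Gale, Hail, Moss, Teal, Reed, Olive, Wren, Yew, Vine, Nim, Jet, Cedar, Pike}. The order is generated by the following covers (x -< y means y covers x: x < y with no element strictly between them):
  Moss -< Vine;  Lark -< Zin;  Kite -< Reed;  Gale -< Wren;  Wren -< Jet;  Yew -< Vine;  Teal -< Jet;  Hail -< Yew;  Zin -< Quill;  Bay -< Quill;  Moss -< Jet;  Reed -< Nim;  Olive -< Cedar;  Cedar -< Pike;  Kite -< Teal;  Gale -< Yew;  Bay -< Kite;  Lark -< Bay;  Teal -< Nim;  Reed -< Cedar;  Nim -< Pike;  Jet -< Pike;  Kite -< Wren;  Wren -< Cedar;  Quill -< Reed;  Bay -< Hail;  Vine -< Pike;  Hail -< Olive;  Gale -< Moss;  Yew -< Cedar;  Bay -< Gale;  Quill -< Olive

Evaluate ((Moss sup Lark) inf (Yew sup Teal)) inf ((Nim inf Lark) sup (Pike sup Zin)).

Moss

Moss ∨ Lark = Moss
Yew ∨ Teal = Pike
Moss ∧ Pike = Moss
Nim ∧ Lark = Lark
Pike ∨ Zin = Pike
Lark ∨ Pike = Pike
Moss ∧ Pike = Moss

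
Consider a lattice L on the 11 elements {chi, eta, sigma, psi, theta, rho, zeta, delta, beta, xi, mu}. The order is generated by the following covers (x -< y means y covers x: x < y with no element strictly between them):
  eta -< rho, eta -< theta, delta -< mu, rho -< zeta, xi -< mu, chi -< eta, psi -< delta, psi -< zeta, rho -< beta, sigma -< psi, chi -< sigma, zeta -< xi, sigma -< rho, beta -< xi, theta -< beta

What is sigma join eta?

rho

Common upper bounds of {sigma, eta}: beta, mu, rho, xi, zeta.
The least among these is rho.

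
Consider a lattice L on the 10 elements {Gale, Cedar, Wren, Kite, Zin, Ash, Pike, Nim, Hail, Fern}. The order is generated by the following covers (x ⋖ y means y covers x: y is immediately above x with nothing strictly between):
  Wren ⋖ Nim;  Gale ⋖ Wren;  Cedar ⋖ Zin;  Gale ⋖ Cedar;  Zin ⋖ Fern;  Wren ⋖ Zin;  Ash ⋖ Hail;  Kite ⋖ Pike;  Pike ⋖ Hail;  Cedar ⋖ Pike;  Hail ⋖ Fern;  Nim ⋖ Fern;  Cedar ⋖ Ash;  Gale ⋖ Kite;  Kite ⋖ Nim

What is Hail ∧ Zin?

Common lower bounds of {Hail, Zin}: Cedar, Gale.
The greatest among these is Cedar.

Cedar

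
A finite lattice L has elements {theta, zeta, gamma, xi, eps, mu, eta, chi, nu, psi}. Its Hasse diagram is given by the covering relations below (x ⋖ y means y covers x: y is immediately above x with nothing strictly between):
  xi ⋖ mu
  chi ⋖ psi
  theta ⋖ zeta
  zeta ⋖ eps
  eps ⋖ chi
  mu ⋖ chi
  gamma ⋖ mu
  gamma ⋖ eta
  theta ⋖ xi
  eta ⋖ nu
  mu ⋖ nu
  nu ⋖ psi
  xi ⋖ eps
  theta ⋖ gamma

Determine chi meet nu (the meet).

mu

Common lower bounds of {chi, nu}: gamma, mu, theta, xi.
The greatest among these is mu.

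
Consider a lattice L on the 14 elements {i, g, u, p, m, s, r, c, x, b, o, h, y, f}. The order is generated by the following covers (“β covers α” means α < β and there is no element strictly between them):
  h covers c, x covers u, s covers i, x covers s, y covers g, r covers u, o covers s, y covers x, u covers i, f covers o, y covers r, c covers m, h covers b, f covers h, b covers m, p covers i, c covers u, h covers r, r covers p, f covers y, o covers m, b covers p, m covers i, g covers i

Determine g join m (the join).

f

Common upper bounds of {g, m}: f.
The least among these is f.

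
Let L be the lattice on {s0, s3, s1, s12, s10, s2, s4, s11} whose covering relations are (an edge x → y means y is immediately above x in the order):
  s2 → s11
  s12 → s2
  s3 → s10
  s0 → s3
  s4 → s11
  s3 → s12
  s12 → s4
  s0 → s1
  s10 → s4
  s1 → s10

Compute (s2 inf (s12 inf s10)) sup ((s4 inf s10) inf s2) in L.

s12 ∧ s10 = s3
s2 ∧ s3 = s3
s4 ∧ s10 = s10
s10 ∧ s2 = s3
s3 ∨ s3 = s3

s3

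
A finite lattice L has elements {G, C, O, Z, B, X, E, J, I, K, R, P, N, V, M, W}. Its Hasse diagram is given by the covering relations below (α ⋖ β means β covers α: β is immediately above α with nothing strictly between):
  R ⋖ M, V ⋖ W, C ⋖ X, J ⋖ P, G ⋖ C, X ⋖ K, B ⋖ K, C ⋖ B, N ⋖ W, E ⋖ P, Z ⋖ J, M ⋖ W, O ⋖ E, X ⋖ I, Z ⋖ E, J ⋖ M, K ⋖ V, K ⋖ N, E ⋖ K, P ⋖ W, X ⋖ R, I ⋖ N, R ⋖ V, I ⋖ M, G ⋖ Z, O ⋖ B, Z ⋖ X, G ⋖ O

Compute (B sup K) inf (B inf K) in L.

B

B ∨ K = K
B ∧ K = B
K ∧ B = B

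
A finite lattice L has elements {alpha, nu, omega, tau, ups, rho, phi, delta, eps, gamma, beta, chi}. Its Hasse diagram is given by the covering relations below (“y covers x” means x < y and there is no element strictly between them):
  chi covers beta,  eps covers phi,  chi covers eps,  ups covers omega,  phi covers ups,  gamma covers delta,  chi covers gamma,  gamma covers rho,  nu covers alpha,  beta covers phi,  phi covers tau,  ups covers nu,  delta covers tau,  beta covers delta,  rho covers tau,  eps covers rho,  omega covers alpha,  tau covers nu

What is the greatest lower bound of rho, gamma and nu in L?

nu

Common lower bounds of {rho, gamma, nu}: alpha, nu.
The greatest among these is nu.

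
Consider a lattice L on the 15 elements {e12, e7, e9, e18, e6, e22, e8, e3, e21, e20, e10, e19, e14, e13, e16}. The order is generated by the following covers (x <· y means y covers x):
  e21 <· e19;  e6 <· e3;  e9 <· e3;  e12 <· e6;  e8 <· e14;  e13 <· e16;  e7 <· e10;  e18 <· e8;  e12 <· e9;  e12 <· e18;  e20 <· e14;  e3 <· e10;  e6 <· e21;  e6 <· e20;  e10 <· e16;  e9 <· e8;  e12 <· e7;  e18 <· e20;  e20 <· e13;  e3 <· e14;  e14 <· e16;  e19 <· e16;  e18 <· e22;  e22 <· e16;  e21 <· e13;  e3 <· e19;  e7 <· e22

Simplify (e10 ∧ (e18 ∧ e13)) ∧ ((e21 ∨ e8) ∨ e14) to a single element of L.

e12

e18 ∧ e13 = e18
e10 ∧ e18 = e12
e21 ∨ e8 = e16
e16 ∨ e14 = e16
e12 ∧ e16 = e12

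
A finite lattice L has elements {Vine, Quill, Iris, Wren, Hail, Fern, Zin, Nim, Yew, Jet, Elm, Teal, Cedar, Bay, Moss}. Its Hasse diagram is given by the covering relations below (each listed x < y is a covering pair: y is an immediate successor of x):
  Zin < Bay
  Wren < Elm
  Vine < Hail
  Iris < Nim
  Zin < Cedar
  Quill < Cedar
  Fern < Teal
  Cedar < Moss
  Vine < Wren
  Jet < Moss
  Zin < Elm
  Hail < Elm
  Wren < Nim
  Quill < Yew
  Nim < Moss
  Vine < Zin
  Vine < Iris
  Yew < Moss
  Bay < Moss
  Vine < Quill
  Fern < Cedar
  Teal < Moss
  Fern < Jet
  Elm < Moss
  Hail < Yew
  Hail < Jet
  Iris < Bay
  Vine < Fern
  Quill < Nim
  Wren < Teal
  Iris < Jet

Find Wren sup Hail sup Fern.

Moss

Common upper bounds of {Wren, Hail, Fern}: Moss.
The least among these is Moss.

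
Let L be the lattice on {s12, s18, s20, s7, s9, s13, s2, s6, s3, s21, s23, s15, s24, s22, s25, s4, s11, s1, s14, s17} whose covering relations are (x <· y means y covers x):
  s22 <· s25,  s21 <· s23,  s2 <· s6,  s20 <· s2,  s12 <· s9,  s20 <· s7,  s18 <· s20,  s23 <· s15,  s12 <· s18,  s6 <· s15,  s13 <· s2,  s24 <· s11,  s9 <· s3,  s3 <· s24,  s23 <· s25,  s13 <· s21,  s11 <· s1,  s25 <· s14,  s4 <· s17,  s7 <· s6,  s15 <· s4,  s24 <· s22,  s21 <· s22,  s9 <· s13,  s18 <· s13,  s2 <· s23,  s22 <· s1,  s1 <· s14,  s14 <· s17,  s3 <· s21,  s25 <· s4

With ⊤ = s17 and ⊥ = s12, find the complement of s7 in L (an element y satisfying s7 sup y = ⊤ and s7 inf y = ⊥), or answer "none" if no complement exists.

s11

Need y with s7 ∨ y = s17 and s7 ∧ y = s12.
Checking each element gives: s11.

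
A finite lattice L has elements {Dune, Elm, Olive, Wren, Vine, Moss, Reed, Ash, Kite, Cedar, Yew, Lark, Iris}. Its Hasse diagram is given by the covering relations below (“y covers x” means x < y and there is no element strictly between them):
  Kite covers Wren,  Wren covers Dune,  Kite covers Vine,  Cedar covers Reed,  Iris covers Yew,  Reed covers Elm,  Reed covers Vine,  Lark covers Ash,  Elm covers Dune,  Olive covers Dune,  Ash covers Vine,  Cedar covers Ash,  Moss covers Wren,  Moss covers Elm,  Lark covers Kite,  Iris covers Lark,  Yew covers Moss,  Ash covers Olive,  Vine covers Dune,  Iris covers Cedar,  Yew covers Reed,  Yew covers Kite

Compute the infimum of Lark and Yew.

Kite

Common lower bounds of {Lark, Yew}: Dune, Kite, Vine, Wren.
The greatest among these is Kite.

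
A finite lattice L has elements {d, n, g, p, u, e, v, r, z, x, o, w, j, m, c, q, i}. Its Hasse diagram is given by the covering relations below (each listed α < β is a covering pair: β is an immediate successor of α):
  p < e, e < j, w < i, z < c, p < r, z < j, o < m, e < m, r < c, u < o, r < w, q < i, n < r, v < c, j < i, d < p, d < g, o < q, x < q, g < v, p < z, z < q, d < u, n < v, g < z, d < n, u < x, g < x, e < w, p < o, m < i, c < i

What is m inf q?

Common lower bounds of {m, q}: d, o, p, u.
The greatest among these is o.

o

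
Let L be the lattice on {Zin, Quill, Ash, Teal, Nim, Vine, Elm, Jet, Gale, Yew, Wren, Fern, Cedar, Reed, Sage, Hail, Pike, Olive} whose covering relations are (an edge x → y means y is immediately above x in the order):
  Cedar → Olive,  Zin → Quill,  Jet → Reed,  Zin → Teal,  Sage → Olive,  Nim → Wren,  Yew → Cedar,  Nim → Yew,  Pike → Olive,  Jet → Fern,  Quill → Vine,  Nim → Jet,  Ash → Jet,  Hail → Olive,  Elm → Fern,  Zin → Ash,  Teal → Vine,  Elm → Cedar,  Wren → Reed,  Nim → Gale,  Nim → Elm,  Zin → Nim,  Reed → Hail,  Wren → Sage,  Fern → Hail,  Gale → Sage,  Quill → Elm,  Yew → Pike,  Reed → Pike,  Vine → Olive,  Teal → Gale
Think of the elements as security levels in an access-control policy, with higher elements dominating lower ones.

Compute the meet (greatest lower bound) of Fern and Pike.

Common lower bounds of {Fern, Pike}: Ash, Jet, Nim, Zin.
The greatest among these is Jet.

Jet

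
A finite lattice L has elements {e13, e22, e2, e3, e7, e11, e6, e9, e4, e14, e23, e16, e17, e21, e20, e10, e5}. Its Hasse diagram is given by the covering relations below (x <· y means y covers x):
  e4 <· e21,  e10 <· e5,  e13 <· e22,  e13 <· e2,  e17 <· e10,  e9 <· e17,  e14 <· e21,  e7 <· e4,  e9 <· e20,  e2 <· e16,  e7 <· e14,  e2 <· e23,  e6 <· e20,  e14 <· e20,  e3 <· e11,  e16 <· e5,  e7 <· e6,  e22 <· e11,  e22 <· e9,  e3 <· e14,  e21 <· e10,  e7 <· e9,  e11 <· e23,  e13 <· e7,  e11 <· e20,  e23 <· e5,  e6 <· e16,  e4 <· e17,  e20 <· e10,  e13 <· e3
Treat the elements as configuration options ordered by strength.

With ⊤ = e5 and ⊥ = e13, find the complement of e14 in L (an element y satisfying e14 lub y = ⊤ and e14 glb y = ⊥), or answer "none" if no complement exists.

e2

Need y with e14 ∨ y = e5 and e14 ∧ y = e13.
Checking each element gives: e2.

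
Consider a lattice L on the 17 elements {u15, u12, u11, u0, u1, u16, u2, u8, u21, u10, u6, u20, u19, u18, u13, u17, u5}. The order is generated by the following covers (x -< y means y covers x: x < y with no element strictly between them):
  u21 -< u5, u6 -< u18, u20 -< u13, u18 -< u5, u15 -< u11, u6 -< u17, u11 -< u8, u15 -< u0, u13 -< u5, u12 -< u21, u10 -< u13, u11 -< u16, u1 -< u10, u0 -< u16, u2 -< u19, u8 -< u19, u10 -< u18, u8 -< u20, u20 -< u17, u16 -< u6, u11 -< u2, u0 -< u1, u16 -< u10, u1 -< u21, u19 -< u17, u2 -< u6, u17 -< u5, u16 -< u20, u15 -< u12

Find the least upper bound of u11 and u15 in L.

u11

Common upper bounds of {u11, u15}: u10, u11, u13, u16, u17, u18, u19, u2, u20, u5, u6, u8.
The least among these is u11.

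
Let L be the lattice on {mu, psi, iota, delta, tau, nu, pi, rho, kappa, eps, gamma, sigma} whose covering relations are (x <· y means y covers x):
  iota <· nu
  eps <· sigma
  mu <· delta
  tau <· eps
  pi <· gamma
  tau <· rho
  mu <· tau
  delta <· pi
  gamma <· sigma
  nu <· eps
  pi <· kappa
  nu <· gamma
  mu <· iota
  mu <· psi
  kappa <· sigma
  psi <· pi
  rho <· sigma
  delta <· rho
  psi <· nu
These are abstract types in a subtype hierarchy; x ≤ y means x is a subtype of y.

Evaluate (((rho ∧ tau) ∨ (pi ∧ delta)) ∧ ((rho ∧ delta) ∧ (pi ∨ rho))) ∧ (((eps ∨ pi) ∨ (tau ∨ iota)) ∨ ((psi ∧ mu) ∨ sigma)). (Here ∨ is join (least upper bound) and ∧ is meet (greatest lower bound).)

rho ∧ tau = tau
pi ∧ delta = delta
tau ∨ delta = rho
rho ∧ delta = delta
pi ∨ rho = sigma
delta ∧ sigma = delta
rho ∧ delta = delta
eps ∨ pi = sigma
tau ∨ iota = eps
sigma ∨ eps = sigma
psi ∧ mu = mu
mu ∨ sigma = sigma
sigma ∨ sigma = sigma
delta ∧ sigma = delta

delta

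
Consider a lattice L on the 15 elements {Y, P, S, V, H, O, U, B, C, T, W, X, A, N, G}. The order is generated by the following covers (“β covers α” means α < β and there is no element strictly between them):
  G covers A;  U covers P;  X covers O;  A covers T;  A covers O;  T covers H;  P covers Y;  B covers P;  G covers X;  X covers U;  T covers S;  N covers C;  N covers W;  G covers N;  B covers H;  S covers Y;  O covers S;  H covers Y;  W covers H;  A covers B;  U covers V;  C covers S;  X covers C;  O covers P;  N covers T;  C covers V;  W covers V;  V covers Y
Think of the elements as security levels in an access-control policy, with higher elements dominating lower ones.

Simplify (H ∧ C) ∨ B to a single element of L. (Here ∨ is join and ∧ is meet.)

B

H ∧ C = Y
Y ∨ B = B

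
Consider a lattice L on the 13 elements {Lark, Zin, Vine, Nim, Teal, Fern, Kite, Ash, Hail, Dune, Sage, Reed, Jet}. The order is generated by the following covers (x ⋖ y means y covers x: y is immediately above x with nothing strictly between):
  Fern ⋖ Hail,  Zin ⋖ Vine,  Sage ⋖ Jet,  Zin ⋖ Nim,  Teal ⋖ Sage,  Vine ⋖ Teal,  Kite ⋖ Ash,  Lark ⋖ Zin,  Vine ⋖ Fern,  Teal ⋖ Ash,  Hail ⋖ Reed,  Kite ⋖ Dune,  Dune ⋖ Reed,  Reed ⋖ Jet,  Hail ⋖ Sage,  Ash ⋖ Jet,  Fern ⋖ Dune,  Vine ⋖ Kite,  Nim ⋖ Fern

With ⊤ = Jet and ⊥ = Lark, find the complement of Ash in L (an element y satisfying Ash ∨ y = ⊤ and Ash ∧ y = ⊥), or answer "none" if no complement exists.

For every candidate y, either Ash ∨ y ≠ Jet or Ash ∧ y ≠ Lark; no complement exists.

none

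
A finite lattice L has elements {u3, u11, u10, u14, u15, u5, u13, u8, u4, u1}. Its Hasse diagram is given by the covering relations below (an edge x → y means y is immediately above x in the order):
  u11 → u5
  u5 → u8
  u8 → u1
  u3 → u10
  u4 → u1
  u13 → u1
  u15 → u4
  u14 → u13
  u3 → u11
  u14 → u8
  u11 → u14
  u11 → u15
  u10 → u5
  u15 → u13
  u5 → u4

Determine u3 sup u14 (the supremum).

u14

Common upper bounds of {u3, u14}: u1, u13, u14, u8.
The least among these is u14.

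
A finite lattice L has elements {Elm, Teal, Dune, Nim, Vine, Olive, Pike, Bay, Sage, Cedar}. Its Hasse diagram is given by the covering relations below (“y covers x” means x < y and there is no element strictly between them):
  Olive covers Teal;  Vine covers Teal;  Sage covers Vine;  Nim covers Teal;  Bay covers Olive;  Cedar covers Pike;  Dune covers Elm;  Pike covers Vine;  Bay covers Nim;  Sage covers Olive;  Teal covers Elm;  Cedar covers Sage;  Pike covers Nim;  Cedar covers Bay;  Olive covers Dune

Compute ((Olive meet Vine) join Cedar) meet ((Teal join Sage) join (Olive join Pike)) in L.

Olive ∧ Vine = Teal
Teal ∨ Cedar = Cedar
Teal ∨ Sage = Sage
Olive ∨ Pike = Cedar
Sage ∨ Cedar = Cedar
Cedar ∧ Cedar = Cedar

Cedar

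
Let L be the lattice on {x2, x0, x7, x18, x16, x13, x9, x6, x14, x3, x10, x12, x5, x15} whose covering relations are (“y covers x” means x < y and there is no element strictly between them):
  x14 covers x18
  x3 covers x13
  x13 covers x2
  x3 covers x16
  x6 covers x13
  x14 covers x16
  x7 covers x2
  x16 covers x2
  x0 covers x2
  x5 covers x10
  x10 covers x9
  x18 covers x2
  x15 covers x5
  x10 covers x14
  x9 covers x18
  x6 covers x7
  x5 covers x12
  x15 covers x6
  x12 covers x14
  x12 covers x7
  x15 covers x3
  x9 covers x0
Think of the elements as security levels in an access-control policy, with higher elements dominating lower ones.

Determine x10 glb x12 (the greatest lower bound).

Common lower bounds of {x10, x12}: x14, x16, x18, x2.
The greatest among these is x14.

x14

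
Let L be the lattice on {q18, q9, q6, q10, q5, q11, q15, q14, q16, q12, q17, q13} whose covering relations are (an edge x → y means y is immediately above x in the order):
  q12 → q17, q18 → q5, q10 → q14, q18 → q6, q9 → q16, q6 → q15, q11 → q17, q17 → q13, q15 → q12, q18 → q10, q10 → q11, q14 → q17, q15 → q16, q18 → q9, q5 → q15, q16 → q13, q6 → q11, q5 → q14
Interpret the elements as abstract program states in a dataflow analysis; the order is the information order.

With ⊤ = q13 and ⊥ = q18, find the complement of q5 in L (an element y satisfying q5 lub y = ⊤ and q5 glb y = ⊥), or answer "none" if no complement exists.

For every candidate y, either q5 ∨ y ≠ q13 or q5 ∧ y ≠ q18; no complement exists.

none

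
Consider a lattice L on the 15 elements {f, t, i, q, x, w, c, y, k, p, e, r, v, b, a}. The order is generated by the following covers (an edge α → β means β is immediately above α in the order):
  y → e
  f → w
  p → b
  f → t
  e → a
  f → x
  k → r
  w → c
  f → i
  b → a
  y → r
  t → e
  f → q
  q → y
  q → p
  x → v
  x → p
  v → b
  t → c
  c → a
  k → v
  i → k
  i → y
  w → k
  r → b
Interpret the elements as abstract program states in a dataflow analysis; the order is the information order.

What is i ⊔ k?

k

Common upper bounds of {i, k}: a, b, k, r, v.
The least among these is k.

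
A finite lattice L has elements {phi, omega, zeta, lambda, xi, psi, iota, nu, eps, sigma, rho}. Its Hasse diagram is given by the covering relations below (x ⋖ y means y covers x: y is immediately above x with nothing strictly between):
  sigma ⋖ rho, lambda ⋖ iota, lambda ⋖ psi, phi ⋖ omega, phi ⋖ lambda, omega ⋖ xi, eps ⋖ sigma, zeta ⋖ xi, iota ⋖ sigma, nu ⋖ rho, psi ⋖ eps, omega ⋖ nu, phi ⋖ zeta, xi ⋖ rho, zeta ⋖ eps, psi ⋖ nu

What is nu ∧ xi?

Common lower bounds of {nu, xi}: omega, phi.
The greatest among these is omega.

omega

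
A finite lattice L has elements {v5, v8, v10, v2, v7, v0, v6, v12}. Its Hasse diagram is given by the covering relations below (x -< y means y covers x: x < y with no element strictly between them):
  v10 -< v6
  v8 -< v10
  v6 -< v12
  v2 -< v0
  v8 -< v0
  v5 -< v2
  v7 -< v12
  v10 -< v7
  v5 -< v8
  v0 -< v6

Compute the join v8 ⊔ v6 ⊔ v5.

v6

Common upper bounds of {v8, v6, v5}: v12, v6.
The least among these is v6.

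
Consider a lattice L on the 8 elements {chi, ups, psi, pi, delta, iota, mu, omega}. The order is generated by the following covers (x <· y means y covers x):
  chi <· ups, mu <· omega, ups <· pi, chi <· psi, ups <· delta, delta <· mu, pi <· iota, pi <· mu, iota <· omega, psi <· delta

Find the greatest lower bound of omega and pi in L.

Common lower bounds of {omega, pi}: chi, pi, ups.
The greatest among these is pi.

pi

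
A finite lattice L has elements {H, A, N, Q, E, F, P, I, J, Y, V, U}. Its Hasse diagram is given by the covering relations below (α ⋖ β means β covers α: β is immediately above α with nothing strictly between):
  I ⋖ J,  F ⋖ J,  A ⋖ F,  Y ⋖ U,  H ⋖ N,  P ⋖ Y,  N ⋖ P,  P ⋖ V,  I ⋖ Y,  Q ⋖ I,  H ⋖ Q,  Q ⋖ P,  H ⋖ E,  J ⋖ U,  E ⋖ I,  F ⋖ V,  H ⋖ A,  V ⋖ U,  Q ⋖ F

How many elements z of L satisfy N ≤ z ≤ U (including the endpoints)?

5

The interval [N, U] = {N, P, U, V, Y}, which has 5 elements.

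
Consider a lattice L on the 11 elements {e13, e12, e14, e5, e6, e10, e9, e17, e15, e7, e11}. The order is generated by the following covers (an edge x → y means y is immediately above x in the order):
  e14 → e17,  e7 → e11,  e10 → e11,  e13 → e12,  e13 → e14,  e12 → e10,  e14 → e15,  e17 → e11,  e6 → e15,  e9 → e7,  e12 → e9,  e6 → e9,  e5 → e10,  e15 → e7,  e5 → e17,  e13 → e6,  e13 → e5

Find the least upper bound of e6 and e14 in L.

Common upper bounds of {e6, e14}: e11, e15, e7.
The least among these is e15.

e15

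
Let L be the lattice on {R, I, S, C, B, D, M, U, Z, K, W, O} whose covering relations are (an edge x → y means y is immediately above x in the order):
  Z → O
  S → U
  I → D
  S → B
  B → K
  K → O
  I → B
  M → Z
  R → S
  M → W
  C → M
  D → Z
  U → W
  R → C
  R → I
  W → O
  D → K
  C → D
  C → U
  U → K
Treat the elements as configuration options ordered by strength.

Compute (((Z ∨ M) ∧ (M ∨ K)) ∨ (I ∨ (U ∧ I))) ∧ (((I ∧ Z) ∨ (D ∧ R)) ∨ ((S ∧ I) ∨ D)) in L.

Z ∨ M = Z
M ∨ K = O
Z ∧ O = Z
U ∧ I = R
I ∨ R = I
Z ∨ I = Z
I ∧ Z = I
D ∧ R = R
I ∨ R = I
S ∧ I = R
R ∨ D = D
I ∨ D = D
Z ∧ D = D

D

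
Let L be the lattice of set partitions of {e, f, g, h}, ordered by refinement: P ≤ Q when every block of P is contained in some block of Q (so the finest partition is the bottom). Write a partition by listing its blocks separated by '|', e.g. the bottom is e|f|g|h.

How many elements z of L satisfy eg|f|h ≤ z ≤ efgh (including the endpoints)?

5

The interval [eg|f|h, efgh] = {efgh, efg|h, egh|f, eg|fh, eg|f|h}, which has 5 elements.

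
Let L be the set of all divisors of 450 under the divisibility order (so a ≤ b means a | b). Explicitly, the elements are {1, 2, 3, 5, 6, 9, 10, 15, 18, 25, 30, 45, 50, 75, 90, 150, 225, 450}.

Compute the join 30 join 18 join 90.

90

In the divisibility order, the join is the least common multiple: lcm(30, 18, 90) = 90.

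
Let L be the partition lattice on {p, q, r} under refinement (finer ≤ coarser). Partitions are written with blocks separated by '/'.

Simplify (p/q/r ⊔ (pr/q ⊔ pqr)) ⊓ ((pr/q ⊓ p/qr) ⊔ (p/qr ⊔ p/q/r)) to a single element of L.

pr/q ∨ pqr = pqr
p/q/r ∨ pqr = pqr
pr/q ∧ p/qr = p/q/r
p/qr ∨ p/q/r = p/qr
p/q/r ∨ p/qr = p/qr
pqr ∧ p/qr = p/qr

p/qr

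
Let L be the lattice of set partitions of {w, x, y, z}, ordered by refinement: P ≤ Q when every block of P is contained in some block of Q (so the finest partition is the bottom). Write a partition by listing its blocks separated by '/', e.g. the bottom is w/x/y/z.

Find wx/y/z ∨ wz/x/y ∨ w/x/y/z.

wxz/y

The join of wx/y/z, wz/x/y, w/x/y/z merges any blocks that overlap across the partitions, giving wxz/y.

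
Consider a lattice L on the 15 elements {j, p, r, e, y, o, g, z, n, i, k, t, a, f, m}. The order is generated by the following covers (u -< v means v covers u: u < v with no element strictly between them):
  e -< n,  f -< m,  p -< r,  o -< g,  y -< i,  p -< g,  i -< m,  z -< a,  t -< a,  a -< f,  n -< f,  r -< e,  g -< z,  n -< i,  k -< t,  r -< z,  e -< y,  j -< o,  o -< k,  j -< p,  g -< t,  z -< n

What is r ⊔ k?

Common upper bounds of {r, k}: a, f, m.
The least among these is a.

a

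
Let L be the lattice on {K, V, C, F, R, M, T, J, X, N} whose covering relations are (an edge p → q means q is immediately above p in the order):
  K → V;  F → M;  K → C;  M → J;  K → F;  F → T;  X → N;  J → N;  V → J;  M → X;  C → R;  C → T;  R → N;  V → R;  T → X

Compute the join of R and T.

Common upper bounds of {R, T}: N.
The least among these is N.

N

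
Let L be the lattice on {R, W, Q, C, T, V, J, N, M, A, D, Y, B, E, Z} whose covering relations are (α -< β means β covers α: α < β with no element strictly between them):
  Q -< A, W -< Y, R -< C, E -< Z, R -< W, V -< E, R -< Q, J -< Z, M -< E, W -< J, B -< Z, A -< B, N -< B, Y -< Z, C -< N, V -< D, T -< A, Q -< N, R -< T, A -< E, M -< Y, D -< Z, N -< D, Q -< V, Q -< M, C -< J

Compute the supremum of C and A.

B

Common upper bounds of {C, A}: B, Z.
The least among these is B.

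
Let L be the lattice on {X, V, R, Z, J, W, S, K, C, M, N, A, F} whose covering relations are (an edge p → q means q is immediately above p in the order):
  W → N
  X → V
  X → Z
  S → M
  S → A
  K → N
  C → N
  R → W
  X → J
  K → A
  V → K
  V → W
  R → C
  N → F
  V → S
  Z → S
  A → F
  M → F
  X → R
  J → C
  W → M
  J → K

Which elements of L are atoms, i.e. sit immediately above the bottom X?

J, R, V, Z

The atoms are exactly the elements that cover X: J, R, V, Z.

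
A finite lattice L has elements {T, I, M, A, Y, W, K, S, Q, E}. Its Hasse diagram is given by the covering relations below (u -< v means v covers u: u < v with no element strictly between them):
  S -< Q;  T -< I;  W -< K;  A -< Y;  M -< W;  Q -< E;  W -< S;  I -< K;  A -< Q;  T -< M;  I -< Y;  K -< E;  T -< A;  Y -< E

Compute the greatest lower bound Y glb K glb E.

I

Common lower bounds of {Y, K, E}: I, T.
The greatest among these is I.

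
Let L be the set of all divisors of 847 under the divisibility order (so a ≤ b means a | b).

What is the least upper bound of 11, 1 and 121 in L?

In the divisibility order, the join is the least common multiple: lcm(11, 1, 121) = 121.

121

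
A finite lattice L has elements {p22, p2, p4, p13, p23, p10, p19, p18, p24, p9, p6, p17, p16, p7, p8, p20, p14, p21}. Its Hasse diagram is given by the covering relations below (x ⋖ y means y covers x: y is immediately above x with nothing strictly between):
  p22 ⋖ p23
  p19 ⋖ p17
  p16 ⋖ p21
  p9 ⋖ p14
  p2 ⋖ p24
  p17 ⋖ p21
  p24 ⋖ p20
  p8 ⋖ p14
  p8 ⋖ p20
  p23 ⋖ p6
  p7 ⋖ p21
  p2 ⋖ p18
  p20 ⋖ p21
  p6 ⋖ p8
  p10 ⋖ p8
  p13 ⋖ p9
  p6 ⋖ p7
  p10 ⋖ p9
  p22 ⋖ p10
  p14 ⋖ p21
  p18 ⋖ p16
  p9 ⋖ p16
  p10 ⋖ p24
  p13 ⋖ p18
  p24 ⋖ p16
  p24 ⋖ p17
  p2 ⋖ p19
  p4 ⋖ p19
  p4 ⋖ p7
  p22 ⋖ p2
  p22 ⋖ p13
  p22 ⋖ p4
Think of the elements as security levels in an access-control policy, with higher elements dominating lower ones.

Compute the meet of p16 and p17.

p24

Common lower bounds of {p16, p17}: p10, p2, p22, p24.
The greatest among these is p24.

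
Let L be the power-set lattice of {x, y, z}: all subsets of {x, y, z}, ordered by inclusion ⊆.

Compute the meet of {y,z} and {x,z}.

{z}

Under ⊆, meet is intersection: {y,z} ∩ {x,z} = {z}.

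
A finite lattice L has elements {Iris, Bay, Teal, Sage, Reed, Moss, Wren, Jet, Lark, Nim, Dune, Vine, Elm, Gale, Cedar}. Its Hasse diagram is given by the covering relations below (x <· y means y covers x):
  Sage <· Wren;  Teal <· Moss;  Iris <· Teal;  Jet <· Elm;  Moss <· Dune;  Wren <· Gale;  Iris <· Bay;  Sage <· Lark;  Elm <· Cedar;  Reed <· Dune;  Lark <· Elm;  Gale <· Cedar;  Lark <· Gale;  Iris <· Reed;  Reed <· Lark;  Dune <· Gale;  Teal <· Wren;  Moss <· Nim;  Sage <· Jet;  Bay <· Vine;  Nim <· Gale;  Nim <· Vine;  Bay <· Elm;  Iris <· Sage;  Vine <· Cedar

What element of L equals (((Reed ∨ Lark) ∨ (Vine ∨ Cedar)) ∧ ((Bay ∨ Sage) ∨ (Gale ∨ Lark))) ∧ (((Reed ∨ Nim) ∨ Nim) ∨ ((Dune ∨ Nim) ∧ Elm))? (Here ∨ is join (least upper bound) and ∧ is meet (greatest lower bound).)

Gale

Reed ∨ Lark = Lark
Vine ∨ Cedar = Cedar
Lark ∨ Cedar = Cedar
Bay ∨ Sage = Elm
Gale ∨ Lark = Gale
Elm ∨ Gale = Cedar
Cedar ∧ Cedar = Cedar
Reed ∨ Nim = Gale
Gale ∨ Nim = Gale
Dune ∨ Nim = Gale
Gale ∧ Elm = Lark
Gale ∨ Lark = Gale
Cedar ∧ Gale = Gale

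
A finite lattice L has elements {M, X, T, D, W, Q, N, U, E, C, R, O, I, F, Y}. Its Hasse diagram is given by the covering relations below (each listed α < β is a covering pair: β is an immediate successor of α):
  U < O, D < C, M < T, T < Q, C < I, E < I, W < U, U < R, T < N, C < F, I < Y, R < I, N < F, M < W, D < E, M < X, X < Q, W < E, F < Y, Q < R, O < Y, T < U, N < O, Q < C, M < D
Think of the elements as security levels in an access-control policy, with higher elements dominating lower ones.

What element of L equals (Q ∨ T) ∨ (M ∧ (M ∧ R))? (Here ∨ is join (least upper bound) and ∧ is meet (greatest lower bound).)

Q

Q ∨ T = Q
M ∧ R = M
M ∧ M = M
Q ∨ M = Q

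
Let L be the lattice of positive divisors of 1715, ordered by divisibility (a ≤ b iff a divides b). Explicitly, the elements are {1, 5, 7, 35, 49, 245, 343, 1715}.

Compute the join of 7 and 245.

In the divisibility order, the join is the least common multiple: lcm(7, 245) = 245.

245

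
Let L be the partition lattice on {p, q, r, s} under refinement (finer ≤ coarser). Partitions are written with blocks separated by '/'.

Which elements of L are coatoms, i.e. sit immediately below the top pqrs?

p/qrs, pq/rs, pqr/s, pqs/r, pr/qs, prs/q, ps/qr

The coatoms are exactly the elements covered by pqrs: p/qrs, pq/rs, pqr/s, pqs/r, pr/qs, prs/q, ps/qr.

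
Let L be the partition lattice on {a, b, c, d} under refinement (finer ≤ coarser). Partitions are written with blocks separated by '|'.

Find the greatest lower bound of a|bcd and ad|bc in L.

a|bc|d

Common lower bounds of {a|bcd, ad|bc}: a|bc|d, a|b|c|d.
The greatest among these is a|bc|d.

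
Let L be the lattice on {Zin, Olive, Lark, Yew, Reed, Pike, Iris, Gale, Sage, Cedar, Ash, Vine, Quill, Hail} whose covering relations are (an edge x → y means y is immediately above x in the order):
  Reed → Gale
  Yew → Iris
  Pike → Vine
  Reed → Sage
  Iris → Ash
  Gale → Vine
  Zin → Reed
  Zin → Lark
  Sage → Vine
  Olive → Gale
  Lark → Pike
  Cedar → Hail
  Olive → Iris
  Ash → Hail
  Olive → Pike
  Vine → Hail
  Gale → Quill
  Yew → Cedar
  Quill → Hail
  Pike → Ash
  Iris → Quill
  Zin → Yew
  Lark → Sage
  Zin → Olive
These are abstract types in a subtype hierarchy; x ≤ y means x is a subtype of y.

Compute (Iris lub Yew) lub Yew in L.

Iris

Iris ∨ Yew = Iris
Iris ∨ Yew = Iris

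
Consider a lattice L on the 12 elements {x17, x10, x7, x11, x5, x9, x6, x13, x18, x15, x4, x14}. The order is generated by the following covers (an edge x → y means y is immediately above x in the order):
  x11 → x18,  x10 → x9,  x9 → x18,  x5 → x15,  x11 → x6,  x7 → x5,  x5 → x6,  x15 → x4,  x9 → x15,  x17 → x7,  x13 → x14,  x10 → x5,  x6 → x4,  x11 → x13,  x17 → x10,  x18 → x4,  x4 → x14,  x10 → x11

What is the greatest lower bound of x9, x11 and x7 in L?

Common lower bounds of {x9, x11, x7}: x17.
The greatest among these is x17.

x17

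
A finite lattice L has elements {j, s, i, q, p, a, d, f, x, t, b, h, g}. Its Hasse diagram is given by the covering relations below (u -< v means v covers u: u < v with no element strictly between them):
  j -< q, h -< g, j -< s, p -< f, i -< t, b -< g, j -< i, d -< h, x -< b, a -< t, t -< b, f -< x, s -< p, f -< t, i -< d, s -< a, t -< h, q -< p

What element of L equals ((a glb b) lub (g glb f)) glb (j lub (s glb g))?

a ∧ b = a
g ∧ f = f
a ∨ f = t
s ∧ g = s
j ∨ s = s
t ∧ s = s

s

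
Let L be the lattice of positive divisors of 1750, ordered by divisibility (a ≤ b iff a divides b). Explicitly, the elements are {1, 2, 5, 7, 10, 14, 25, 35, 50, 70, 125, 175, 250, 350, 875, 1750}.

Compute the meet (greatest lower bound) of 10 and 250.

In the divisibility order, the meet is the greatest common divisor: gcd(10, 250) = 10.

10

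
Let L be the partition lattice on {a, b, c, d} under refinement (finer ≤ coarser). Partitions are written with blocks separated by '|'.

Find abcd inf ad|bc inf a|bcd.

The meet (common refinement) of abcd, ad|bc, a|bcd intersects blocks pairwise, giving a|bc|d.

a|bc|d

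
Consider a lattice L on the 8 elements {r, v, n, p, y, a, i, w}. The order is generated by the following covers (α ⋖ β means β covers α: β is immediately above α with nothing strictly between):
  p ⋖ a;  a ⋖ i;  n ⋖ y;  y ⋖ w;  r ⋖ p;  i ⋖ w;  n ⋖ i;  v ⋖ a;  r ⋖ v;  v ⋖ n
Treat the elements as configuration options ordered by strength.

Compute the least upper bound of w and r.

Common upper bounds of {w, r}: w.
The least among these is w.

w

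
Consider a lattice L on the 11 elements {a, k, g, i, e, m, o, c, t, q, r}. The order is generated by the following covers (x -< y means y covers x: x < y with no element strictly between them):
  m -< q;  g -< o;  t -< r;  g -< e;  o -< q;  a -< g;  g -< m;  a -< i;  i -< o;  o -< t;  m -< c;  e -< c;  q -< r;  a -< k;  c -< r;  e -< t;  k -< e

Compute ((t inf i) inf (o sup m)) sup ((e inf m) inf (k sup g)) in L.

o

t ∧ i = i
o ∨ m = q
i ∧ q = i
e ∧ m = g
k ∨ g = e
g ∧ e = g
i ∨ g = o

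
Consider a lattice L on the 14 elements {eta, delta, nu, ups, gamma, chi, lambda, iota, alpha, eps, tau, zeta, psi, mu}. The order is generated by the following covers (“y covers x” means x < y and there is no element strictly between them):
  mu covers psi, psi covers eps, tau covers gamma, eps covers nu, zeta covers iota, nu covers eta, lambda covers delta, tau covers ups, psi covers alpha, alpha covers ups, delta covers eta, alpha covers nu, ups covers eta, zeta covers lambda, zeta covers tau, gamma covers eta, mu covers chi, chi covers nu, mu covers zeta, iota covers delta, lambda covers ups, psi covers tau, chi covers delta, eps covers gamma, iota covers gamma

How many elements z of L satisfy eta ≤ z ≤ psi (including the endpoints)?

8

The interval [eta, psi] = {alpha, eps, eta, gamma, nu, psi, tau, ups}, which has 8 elements.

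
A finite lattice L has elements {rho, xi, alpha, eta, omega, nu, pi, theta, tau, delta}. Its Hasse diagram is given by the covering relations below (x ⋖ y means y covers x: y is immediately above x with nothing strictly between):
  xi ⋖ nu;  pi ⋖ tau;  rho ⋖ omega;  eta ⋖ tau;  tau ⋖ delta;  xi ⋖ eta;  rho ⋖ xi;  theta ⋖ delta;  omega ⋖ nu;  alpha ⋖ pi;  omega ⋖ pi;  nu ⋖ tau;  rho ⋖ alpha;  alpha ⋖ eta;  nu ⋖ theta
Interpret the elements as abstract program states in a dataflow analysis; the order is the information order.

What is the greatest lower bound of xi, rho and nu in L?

rho

Common lower bounds of {xi, rho, nu}: rho.
The greatest among these is rho.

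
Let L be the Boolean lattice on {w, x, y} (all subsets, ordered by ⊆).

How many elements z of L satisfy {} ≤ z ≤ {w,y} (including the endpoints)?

4

The interval [{}, {w,y}] = {{w,y}, {w}, {y}, {}}, which has 4 elements.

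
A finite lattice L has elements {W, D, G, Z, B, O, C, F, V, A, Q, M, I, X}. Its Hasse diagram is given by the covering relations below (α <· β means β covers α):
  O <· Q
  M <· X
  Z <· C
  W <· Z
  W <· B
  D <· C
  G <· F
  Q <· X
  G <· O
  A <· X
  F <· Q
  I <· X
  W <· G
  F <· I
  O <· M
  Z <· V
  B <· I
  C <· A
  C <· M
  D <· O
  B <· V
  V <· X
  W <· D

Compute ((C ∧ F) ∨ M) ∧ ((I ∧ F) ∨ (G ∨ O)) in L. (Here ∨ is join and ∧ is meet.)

C ∧ F = W
W ∨ M = M
I ∧ F = F
G ∨ O = O
F ∨ O = Q
M ∧ Q = O

O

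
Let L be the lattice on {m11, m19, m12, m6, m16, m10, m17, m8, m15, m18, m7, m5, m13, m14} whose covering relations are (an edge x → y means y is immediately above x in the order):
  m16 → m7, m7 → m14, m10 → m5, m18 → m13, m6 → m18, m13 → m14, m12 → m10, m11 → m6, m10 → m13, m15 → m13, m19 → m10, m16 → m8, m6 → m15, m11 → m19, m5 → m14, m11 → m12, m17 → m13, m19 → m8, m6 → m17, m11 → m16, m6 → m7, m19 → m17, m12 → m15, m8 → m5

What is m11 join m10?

m10

Common upper bounds of {m11, m10}: m10, m13, m14, m5.
The least among these is m10.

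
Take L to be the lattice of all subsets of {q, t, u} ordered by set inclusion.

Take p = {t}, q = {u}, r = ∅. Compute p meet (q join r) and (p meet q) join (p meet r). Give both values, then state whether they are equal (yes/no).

q join r = {u}, so p meet (q join r) = {t} meet {u} = ∅.
p meet q = ∅ and p meet r = ∅, so (p meet q) join (p meet r) = ∅ join ∅ = ∅.
Equal: yes.

∅; ∅; yes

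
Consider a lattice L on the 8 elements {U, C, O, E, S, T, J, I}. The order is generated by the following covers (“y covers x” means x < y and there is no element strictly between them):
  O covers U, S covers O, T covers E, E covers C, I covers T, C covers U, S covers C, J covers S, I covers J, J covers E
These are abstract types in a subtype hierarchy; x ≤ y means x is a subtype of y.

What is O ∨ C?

Common upper bounds of {O, C}: I, J, S.
The least among these is S.

S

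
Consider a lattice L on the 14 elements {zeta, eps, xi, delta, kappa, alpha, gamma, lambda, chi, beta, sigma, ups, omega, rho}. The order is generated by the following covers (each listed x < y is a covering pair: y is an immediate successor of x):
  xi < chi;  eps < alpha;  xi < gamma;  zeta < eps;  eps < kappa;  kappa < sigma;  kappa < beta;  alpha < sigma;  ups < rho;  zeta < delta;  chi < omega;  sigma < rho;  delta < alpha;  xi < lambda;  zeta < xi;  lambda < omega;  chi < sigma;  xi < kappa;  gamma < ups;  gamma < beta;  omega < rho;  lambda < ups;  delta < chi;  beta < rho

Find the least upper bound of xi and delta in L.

chi

Common upper bounds of {xi, delta}: chi, omega, rho, sigma.
The least among these is chi.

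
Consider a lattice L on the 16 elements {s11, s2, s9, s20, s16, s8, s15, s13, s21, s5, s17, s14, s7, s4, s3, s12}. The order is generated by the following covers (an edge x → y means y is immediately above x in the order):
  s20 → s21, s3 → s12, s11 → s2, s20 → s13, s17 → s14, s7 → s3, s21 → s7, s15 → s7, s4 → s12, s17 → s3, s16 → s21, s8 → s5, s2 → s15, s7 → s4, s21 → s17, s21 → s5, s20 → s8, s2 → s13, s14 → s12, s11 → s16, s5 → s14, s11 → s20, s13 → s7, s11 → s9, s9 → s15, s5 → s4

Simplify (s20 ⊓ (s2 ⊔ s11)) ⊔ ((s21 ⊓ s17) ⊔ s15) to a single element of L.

s7

s2 ∨ s11 = s2
s20 ∧ s2 = s11
s21 ∧ s17 = s21
s21 ∨ s15 = s7
s11 ∨ s7 = s7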